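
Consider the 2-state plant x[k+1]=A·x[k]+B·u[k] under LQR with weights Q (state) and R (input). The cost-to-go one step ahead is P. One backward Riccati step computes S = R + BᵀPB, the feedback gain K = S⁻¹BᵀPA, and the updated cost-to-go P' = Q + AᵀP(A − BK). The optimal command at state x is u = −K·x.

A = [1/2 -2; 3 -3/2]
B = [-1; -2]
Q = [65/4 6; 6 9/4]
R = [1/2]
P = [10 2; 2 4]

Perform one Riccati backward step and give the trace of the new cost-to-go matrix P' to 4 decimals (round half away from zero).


BᵀP = [-14.0000 -10.0000]
S = R + BᵀPB = [1/2] + [34.0000] = [34.5000]
BᵀPA = [-37.0000 43.0000]
K = S⁻¹·BᵀPA = [-1.0725 1.2464]
A−BK = [-0.5725 -0.7536; 0.8551 0.9928]
AᵀP(A−BK) = [4.8188 4.6159; 4.6159 7.4058]
P' = Q + AᵀP(A−BK) = [21.0688 10.6159; 10.6159 9.6558]
tr(P') = 30.7246

30.7246


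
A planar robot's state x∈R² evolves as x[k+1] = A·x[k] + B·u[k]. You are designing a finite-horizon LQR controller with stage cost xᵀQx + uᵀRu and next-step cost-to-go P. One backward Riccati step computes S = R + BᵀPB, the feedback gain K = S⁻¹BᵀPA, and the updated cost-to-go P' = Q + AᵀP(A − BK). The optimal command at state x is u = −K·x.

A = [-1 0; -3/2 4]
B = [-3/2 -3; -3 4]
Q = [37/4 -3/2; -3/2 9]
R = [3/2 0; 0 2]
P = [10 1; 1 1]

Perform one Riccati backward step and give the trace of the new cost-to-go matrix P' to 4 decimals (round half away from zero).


19.8948

BᵀP = [-18.0000 -4.5000; -26.0000 1.0000]
S = R + BᵀPB = [3/2 0; 0 2] + [40.5000 36.0000; 36.0000 82.0000] = [42.0000 36.0000; 36.0000 84.0000]
BᵀPA = [24.7500 -18.0000; 24.5000 4.0000]
K = S⁻¹·BᵀPA = [0.5363 -0.7419; 0.0618 0.3656]
A−BK = [-0.0101 -0.0161; -0.1384 0.3118]
AᵀP(A−BK) = [0.4620 -0.5941; -0.5941 1.1828]
P' = Q + AᵀP(A−BK) = [9.7120 -2.0941; -2.0941 10.1828]
tr(P') = 19.8948


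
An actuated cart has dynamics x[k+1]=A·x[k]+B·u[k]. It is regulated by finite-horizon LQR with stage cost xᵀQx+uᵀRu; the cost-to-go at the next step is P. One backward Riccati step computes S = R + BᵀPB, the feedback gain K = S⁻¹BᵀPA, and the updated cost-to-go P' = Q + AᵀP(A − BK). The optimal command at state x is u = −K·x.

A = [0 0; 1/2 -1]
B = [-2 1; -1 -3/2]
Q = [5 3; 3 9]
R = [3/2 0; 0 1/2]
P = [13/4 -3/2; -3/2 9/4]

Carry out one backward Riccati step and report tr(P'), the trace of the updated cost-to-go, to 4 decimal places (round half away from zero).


14.2297

BᵀP = [-5.0000 0.7500; 5.5000 -4.8750]
S = R + BᵀPB = [3/2 0; 0 1/2] + [9.2500 -6.1250; -6.1250 12.8125] = [10.7500 -6.1250; -6.1250 13.3125]
BᵀPA = [0.3750 -0.7500; -2.4375 4.8750]
K = S⁻¹·BᵀPA = [-0.0941 0.1882; -0.2264 0.4528]
A−BK = [0.0382 -0.0764; 0.0663 -0.1326]
AᵀP(A−BK) = [0.0459 -0.0919; -0.0919 0.1838]
P' = Q + AᵀP(A−BK) = [5.0459 2.9081; 2.9081 9.1838]
tr(P') = 14.2297


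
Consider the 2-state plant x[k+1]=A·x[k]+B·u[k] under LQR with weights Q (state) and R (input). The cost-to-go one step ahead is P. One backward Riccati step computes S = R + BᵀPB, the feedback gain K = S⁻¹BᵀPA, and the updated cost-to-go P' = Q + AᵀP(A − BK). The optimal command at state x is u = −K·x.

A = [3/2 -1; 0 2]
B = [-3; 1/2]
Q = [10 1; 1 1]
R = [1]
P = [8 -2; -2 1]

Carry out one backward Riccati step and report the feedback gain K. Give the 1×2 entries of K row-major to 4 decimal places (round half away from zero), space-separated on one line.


BᵀP = [-25.0000 6.5000]
S = R + BᵀPB = [1] + [78.2500] = [79.2500]
BᵀPA = [-37.5000 38.0000]
K = S⁻¹·BᵀPA = [-0.4732 0.4795]
A−BK = [0.0804 0.4385; 0.2366 1.7603]
AᵀP(A−BK) = [0.2555 -0.0189; -0.0189 1.7792]
P' = Q + AᵀP(A−BK) = [10.2555 0.9811; 0.9811 2.7792]
tr(P') = 13.0347

-0.4732 0.4795


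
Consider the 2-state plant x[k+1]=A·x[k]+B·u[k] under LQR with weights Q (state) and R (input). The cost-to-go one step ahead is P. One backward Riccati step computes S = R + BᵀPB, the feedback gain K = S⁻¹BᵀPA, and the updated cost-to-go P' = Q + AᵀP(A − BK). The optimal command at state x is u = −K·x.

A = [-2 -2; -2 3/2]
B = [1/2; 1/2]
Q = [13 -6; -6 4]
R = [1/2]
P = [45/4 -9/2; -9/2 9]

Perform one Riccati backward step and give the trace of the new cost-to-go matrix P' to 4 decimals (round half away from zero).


BᵀP = [3.3750 2.2500]
S = R + BᵀPB = [1/2] + [2.8125] = [3.3125]
BᵀPA = [-11.2500 -3.3750]
K = S⁻¹·BᵀPA = [-3.3962 -1.0189]
A−BK = [-0.3019 -1.4906; -0.3019 2.0094]
AᵀP(A−BK) = [6.7925 2.0377; 2.0377 88.8113]
P' = Q + AᵀP(A−BK) = [19.7925 -3.9623; -3.9623 92.8113]
tr(P') = 112.6038

112.6038


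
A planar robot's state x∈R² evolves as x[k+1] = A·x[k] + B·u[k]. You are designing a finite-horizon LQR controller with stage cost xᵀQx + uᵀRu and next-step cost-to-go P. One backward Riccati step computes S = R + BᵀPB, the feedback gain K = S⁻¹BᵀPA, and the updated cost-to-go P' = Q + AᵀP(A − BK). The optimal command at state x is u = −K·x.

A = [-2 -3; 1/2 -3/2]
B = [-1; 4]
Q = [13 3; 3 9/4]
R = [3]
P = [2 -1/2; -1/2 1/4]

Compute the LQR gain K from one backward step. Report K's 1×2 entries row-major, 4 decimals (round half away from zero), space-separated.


BᵀP = [-4.0000 1.5000]
S = R + BᵀPB = [3] + [10.0000] = [13.0000]
BᵀPA = [8.7500 9.7500]
K = S⁻¹·BᵀPA = [0.6731 0.7500]
A−BK = [-1.3269 -2.2500; -2.1923 -4.5000]
AᵀP(A−BK) = [3.1731 4.5000; 4.5000 6.7500]
P' = Q + AᵀP(A−BK) = [16.1731 7.5000; 7.5000 9.0000]
tr(P') = 25.1731

0.6731 0.7500


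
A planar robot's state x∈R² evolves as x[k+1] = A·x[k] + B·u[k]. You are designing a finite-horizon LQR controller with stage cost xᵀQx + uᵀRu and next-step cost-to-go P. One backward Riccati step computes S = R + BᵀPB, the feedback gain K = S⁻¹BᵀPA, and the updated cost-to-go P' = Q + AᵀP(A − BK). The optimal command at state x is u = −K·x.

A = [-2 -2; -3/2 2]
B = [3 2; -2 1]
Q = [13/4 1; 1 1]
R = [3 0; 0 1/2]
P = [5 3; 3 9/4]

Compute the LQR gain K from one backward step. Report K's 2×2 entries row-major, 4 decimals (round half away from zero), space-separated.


0.0151 -0.4430 -1.1141 0.0134

BᵀP = [9.0000 4.5000; 13.0000 8.2500]
S = R + BᵀPB = [3 0; 0 1/2] + [18.0000 22.5000; 22.5000 34.2500] = [21.0000 22.5000; 22.5000 34.7500]
BᵀPA = [-24.7500 -9.0000; -38.3750 -9.5000]
K = S⁻¹·BᵀPA = [0.0151 -0.4430; -1.1141 0.0134]
A−BK = [0.1829 -0.6980; -0.3557 1.1007]
AᵀP(A−BK) = [0.6829 -0.1980; -0.1980 1.1409]
P' = Q + AᵀP(A−BK) = [3.9329 0.8020; 0.8020 2.1409]
tr(P') = 6.0738


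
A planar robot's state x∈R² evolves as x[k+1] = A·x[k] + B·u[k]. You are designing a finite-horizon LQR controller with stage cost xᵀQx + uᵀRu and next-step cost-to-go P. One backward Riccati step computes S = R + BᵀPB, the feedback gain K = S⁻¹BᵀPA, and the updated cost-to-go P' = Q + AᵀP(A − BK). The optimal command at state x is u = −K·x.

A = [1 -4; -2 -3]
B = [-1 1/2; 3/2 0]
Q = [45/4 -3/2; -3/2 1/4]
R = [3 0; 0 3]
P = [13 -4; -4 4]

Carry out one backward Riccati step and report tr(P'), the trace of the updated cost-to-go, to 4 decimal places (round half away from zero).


88.5426

BᵀP = [-19.0000 10.0000; 6.5000 -2.0000]
S = R + BᵀPB = [3 0; 0 3] + [34.0000 -9.5000; -9.5000 3.2500] = [37.0000 -9.5000; -9.5000 6.2500]
BᵀPA = [-39.0000 46.0000; 10.5000 -20.0000]
K = S⁻¹·BᵀPA = [-1.0213 0.6915; 0.1277 -2.1489]
A−BK = [-0.0851 -2.2340; -0.4681 -4.0372]
AᵀP(A−BK) = [3.8298 1.5319; 1.5319 73.2128]
P' = Q + AᵀP(A−BK) = [15.0798 0.0319; 0.0319 73.4628]
tr(P') = 88.5426


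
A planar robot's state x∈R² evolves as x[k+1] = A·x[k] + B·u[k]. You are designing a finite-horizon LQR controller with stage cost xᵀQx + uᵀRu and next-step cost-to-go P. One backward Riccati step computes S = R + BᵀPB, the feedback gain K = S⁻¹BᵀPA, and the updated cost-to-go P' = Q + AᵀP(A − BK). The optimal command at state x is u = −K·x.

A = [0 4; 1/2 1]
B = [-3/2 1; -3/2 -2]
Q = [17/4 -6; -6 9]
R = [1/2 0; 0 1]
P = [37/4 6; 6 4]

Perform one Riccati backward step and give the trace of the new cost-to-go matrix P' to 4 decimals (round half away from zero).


15.3211

BᵀP = [-22.8750 -15.0000; -2.7500 -2.0000]
S = R + BᵀPB = [1/2 0; 0 1] + [56.8125 7.1250; 7.1250 1.2500] = [57.3125 7.1250; 7.1250 2.2500]
BᵀPA = [-7.5000 -106.5000; -1.0000 -13.0000]
K = S⁻¹·BᵀPA = [-0.1247 -1.8801; -0.0496 0.1759]
A−BK = [-0.1375 1.0040; 0.2138 -1.4684]
AᵀP(A−BK) = [0.0152 0.0751; 0.0751 2.0560]
P' = Q + AᵀP(A−BK) = [4.2652 -5.9249; -5.9249 11.0560]
tr(P') = 15.3211


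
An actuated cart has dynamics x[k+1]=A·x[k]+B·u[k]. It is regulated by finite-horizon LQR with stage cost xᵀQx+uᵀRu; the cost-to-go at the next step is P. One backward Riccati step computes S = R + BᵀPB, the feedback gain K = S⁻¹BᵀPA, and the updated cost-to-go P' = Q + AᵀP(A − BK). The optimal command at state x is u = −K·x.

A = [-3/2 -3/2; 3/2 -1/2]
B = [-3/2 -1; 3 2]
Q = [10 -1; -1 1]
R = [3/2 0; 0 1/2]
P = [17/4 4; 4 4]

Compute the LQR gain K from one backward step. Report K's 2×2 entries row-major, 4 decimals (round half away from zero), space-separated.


0.0236 -0.4803 0.0472 -0.9606

BᵀP = [5.6250 6.0000; 3.7500 4.0000]
S = R + BᵀPB = [3/2 0; 0 1/2] + [9.5625 6.3750; 6.3750 4.2500] = [11.0625 6.3750; 6.3750 4.7500]
BᵀPA = [0.5625 -11.4375; 0.3750 -7.6250]
K = S⁻¹·BᵀPA = [0.0236 -0.4803; 0.0472 -0.9606]
A−BK = [-1.4173 -3.1811; 1.3346 2.8622]
AᵀP(A−BK) = [0.5315 1.1929; 1.1929 3.7441]
P' = Q + AᵀP(A−BK) = [10.5315 0.1929; 0.1929 4.7441]
tr(P') = 15.2756


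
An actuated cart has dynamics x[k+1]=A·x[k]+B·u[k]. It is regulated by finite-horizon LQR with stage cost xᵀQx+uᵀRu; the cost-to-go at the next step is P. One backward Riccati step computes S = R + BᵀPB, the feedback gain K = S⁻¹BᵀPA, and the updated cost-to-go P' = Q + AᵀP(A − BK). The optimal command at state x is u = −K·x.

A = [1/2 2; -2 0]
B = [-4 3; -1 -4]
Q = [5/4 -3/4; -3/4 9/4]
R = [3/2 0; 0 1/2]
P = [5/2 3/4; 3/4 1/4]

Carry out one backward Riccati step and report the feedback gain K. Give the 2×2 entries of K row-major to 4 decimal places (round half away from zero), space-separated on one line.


BᵀP = [-10.7500 -3.2500; 4.5000 1.2500]
S = R + BᵀPB = [3/2 0; 0 1/2] + [46.2500 -19.2500; -19.2500 8.5000] = [47.7500 -19.2500; -19.2500 9.0000]
BᵀPA = [1.1250 -21.5000; -0.2500 9.0000]
K = S⁻¹·BᵀPA = [0.0898 -0.3421; 0.1642 0.2682]
A−BK = [0.3664 -0.1732; -1.2534 0.7307]
AᵀP(A−BK) = [0.0651 -0.0480; -0.0480 0.2302]
P' = Q + AᵀP(A−BK) = [1.3151 -0.7980; -0.7980 2.4802]
tr(P') = 3.7953

0.0898 -0.3421 0.1642 0.2682


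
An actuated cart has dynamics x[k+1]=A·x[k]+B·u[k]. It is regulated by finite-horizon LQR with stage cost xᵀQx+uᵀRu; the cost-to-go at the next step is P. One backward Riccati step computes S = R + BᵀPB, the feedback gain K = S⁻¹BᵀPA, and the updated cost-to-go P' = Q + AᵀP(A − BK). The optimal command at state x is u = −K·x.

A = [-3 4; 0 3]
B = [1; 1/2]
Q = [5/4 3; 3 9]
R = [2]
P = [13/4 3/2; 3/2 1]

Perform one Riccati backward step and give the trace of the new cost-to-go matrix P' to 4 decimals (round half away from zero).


46.7857

BᵀP = [4.0000 2.0000]
S = R + BᵀPB = [2] + [5.0000] = [7.0000]
BᵀPA = [-12.0000 22.0000]
K = S⁻¹·BᵀPA = [-1.7143 3.1429]
A−BK = [-1.2857 0.8571; 0.8571 1.4286]
AᵀP(A−BK) = [8.6786 -14.7857; -14.7857 27.8571]
P' = Q + AᵀP(A−BK) = [9.9286 -11.7857; -11.7857 36.8571]
tr(P') = 46.7857


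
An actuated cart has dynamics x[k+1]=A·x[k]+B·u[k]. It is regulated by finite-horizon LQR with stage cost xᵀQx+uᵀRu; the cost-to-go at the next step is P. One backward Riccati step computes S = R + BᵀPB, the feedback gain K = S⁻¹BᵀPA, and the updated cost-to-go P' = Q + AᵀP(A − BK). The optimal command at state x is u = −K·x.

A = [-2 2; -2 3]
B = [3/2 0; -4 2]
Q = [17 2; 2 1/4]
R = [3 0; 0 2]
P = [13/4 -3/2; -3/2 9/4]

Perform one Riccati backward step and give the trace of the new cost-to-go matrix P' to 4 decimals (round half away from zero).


BᵀP = [10.8750 -11.2500; -3.0000 4.5000]
S = R + BᵀPB = [3 0; 0 2] + [61.3125 -22.5000; -22.5000 9.0000] = [64.3125 -22.5000; -22.5000 11.0000]
BᵀPA = [0.7500 -12.0000; -3.0000 7.5000]
K = S⁻¹·BᵀPA = [-0.2945 0.1827; -0.8751 1.0555]
A−BK = [-1.5582 1.7260; -1.4278 1.6198]
AᵀP(A−BK) = [7.5955 -8.4706; -8.4706 9.5261]
P' = Q + AᵀP(A−BK) = [24.5955 -6.4706; -6.4706 9.7761]
tr(P') = 34.3716

34.3716


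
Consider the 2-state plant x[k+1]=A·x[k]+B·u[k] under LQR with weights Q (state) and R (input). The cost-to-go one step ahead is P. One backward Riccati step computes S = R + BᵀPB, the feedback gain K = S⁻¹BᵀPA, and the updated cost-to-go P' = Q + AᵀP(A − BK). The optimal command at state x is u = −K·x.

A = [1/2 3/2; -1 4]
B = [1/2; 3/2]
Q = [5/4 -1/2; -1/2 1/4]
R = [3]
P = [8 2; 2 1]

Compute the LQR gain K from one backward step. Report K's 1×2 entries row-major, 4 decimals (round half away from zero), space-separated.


BᵀP = [7.0000 2.5000]
S = R + BᵀPB = [3] + [7.2500] = [10.2500]
BᵀPA = [1.0000 20.5000]
K = S⁻¹·BᵀPA = [0.0976 2.0000]
A−BK = [0.4512 0.5000; -1.1463 1.0000]
AᵀP(A−BK) = [0.9024 1.0000; 1.0000 17.0000]
P' = Q + AᵀP(A−BK) = [2.1524 0.5000; 0.5000 17.2500]
tr(P') = 19.4024

0.0976 2.0000


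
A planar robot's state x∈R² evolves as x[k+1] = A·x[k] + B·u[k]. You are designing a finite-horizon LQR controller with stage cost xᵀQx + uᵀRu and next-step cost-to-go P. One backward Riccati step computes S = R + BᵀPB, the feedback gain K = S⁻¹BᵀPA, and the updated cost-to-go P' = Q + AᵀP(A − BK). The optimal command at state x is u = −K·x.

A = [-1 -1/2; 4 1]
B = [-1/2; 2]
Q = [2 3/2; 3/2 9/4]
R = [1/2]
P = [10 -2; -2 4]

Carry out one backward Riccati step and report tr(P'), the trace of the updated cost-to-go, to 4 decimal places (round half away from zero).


BᵀP = [-9.0000 9.0000]
S = R + BᵀPB = [1/2] + [22.5000] = [23.0000]
BᵀPA = [45.0000 13.5000]
K = S⁻¹·BᵀPA = [1.9565 0.5870]
A−BK = [-0.0217 -0.2065; 0.0870 -0.1739]
AᵀP(A−BK) = [1.9565 0.5870; 0.5870 0.5761]
P' = Q + AᵀP(A−BK) = [3.9565 2.0870; 2.0870 2.8261]
tr(P') = 6.7826

6.7826


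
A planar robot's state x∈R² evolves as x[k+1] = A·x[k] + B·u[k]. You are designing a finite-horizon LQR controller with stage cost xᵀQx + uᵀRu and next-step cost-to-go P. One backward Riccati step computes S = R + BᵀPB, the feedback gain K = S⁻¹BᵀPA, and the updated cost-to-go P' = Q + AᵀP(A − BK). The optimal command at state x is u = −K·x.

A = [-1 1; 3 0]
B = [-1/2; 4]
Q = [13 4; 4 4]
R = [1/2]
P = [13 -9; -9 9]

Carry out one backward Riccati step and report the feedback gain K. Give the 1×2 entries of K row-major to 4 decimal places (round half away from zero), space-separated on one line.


0.8925 -0.2313

BᵀP = [-42.5000 40.5000]
S = R + BᵀPB = [1/2] + [183.2500] = [183.7500]
BᵀPA = [164.0000 -42.5000]
K = S⁻¹·BᵀPA = [0.8925 -0.2313]
A−BK = [-0.5537 0.8844; -0.5701 0.9252]
AᵀP(A−BK) = [1.6272 -2.0680; -2.0680 3.1701]
P' = Q + AᵀP(A−BK) = [14.6272 1.9320; 1.9320 7.1701]
tr(P') = 21.7973


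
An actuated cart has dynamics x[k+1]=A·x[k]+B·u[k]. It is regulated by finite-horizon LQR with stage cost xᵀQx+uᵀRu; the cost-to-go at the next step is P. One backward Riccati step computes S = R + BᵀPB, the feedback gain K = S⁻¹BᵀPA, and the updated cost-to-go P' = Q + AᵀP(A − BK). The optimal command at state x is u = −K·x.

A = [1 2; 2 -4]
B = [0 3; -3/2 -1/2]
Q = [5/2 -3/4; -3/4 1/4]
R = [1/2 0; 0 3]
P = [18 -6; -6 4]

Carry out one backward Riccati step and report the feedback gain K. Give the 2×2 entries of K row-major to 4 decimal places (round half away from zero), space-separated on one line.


BᵀP = [9.0000 -6.0000; 57.0000 -20.0000]
S = R + BᵀPB = [1/2 0; 0 3] + [9.0000 30.0000; 30.0000 181.0000] = [9.5000 30.0000; 30.0000 184.0000]
BᵀPA = [-3.0000 42.0000; 17.0000 194.0000]
K = S⁻¹·BᵀPA = [-1.2524 2.2500; 0.2966 0.6875]
A−BK = [0.1103 -0.0625; 0.2698 -0.2813]
AᵀP(A−BK) = [1.2011 -0.9375; -0.9375 4.1250]
P' = Q + AᵀP(A−BK) = [3.7011 -1.6875; -1.6875 4.3750]
tr(P') = 8.0761

-1.2524 2.2500 0.2966 0.6875


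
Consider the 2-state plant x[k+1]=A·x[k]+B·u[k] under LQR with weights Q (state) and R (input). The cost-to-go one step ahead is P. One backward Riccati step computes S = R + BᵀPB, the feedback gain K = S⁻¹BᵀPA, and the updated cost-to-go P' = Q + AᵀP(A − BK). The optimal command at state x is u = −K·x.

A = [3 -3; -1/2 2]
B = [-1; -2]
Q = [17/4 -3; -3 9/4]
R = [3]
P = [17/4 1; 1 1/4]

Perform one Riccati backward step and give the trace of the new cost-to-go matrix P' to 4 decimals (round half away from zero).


22.3635

BᵀP = [-6.2500 -1.5000]
S = R + BᵀPB = [3] + [9.2500] = [12.2500]
BᵀPA = [-18.0000 15.7500]
K = S⁻¹·BᵀPA = [-1.4694 1.2857]
A−BK = [1.5306 -1.7143; -3.4388 4.5714]
AᵀP(A−BK) = [8.8635 -7.8571; -7.8571 7.0000]
P' = Q + AᵀP(A−BK) = [13.1135 -10.8571; -10.8571 9.2500]
tr(P') = 22.3635


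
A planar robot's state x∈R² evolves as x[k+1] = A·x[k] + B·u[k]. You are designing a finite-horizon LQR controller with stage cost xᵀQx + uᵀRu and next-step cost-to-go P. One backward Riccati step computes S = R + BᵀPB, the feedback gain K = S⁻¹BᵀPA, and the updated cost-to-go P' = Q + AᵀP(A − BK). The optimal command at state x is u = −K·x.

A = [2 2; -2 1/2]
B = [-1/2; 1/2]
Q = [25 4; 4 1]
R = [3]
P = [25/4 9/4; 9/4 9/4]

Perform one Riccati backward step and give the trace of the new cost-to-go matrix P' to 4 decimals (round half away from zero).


64.0625

BᵀP = [-2.0000 0.0000]
S = R + BᵀPB = [3] + [1.0000] = [4.0000]
BᵀPA = [-4.0000 -4.0000]
K = S⁻¹·BᵀPA = [-1.0000 -1.0000]
A−BK = [1.5000 1.5000; -1.5000 1.0000]
AᵀP(A−BK) = [12.0000 12.0000; 12.0000 26.0625]
P' = Q + AᵀP(A−BK) = [37.0000 16.0000; 16.0000 27.0625]
tr(P') = 64.0625


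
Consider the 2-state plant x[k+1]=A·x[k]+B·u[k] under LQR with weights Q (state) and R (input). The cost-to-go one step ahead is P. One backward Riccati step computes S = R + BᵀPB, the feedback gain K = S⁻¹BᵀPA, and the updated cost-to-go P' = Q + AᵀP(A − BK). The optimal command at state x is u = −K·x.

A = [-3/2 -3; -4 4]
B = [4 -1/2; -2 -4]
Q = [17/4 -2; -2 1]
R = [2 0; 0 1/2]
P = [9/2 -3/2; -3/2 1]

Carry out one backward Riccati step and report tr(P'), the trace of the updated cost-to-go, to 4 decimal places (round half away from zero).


7.4245

BᵀP = [21.0000 -8.0000; 3.7500 -3.2500]
S = R + BᵀPB = [2 0; 0 1/2] + [100.0000 21.5000; 21.5000 11.1250] = [102.0000 21.5000; 21.5000 11.6250]
BᵀPA = [0.5000 -95.0000; 7.3750 -24.2500]
K = S⁻¹·BᵀPA = [-0.2111 -0.8058; 1.0249 -0.5957]
A−BK = [-0.1431 -0.0746; -0.3227 0.0055]
AᵀP(A−BK) = [0.6721 0.0463; 0.0463 1.5024]
P' = Q + AᵀP(A−BK) = [4.9221 -1.9537; -1.9537 2.5024]
tr(P') = 7.4245


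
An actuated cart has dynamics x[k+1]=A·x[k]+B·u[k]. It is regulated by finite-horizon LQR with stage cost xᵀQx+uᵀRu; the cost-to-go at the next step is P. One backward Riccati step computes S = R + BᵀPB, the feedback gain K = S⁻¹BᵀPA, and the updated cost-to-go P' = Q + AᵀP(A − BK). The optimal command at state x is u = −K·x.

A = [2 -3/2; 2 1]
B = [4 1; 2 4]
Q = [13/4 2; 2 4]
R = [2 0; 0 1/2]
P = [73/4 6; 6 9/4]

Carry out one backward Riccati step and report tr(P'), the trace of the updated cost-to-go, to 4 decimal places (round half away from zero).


BᵀP = [85.0000 28.5000; 42.2500 15.0000]
S = R + BᵀPB = [2 0; 0 1/2] + [397.0000 199.0000; 199.0000 102.2500] = [399.0000 199.0000; 199.0000 102.7500]
BᵀPA = [227.0000 -99.0000; 114.5000 -48.3750]
K = S⁻¹·BᵀPA = [0.3859 -0.3908; 0.3671 0.2860]
A−BK = [0.0895 -0.2229; -0.2399 0.6374]
AᵀP(A−BK) = [0.3832 -0.2941; -0.2941 0.4623]
P' = Q + AᵀP(A−BK) = [3.6332 1.7059; 1.7059 4.4623]
tr(P') = 8.0955

8.0955


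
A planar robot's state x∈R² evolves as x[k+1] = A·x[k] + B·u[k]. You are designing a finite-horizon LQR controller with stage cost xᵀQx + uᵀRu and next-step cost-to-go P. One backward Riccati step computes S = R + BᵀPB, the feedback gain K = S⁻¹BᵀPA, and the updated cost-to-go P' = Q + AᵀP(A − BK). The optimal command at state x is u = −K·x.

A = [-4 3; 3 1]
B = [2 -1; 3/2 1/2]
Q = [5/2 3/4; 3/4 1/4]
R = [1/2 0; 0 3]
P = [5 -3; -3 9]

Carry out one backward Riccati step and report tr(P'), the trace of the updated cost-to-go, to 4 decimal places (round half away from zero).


BᵀP = [5.5000 7.5000; -6.5000 7.5000]
S = R + BᵀPB = [1/2 0; 0 3] + [22.2500 -1.7500; -1.7500 10.2500] = [22.7500 -1.7500; -1.7500 13.2500]
BᵀPA = [0.5000 24.0000; 48.5000 -12.0000]
K = S⁻¹·BᵀPA = [0.3067 0.9954; 3.7009 -0.7742]
A−BK = [-0.9124 0.2350; 0.6896 -0.1060]
AᵀP(A−BK) = [53.3540 -10.9493; -10.9493 2.8203]
P' = Q + AᵀP(A−BK) = [55.8540 -10.1993; -10.1993 3.0703]
tr(P') = 58.9243

58.9243


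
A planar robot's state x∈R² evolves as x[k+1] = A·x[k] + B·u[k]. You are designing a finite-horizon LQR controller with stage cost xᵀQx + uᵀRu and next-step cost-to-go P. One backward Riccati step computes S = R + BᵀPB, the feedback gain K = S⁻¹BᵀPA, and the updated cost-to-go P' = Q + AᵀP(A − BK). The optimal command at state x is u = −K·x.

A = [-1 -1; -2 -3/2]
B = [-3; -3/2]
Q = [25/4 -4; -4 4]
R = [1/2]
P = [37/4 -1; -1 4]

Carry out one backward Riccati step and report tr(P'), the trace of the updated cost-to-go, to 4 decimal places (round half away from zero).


BᵀP = [-26.2500 -3.0000]
S = R + BᵀPB = [1/2] + [83.2500] = [83.7500]
BᵀPA = [32.2500 30.7500]
K = S⁻¹·BᵀPA = [0.3851 0.3672]
A−BK = [0.1552 0.1015; -1.4224 -0.9493]
AᵀP(A−BK) = [8.8313 5.9090; 5.9090 3.9597]
P' = Q + AᵀP(A−BK) = [15.0813 1.9090; 1.9090 7.9597]
tr(P') = 23.0410

23.0410


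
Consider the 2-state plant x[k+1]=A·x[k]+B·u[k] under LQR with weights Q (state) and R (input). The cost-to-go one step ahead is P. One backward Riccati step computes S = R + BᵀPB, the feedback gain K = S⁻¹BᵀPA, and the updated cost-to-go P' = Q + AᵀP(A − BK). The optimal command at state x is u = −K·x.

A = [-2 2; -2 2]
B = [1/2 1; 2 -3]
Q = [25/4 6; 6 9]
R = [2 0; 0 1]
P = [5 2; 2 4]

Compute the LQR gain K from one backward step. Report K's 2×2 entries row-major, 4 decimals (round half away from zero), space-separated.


-1.7277 1.7277 -0.4472 0.4472

BᵀP = [6.5000 9.0000; -1.0000 -10.0000]
S = R + BᵀPB = [2 0; 0 1] + [21.2500 -20.5000; -20.5000 29.0000] = [23.2500 -20.5000; -20.5000 30.0000]
BᵀPA = [-31.0000 31.0000; 22.0000 -22.0000]
K = S⁻¹·BᵀPA = [-1.7277 1.7277; -0.4472 0.4472]
A−BK = [-0.6889 0.6889; 0.1136 -0.1136]
AᵀP(A−BK) = [8.2813 -8.2813; -8.2813 8.2813]
P' = Q + AᵀP(A−BK) = [14.5313 -2.2813; -2.2813 17.2813]
tr(P') = 31.8127


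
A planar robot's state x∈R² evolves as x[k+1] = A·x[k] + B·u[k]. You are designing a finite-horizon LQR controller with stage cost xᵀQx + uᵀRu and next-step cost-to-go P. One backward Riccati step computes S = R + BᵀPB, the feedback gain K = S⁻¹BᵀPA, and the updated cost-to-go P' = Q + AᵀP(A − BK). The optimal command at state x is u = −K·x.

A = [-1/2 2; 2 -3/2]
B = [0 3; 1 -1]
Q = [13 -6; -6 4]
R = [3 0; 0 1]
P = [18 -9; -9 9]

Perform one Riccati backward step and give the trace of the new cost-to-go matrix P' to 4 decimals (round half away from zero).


23.9407

BᵀP = [-9.0000 9.0000; 63.0000 -36.0000]
S = R + BᵀPB = [3 0; 0 1] + [9.0000 -36.0000; -36.0000 225.0000] = [12.0000 -36.0000; -36.0000 226.0000]
BᵀPA = [22.5000 -31.5000; -103.5000 180.0000]
K = S⁻¹·BᵀPA = [0.9597 -0.4513; -0.3051 0.7246]
A−BK = [0.4153 -0.1737; 0.7352 -0.3242]
AᵀP(A−BK) = [5.3294 -2.6028; -2.6028 1.6112]
P' = Q + AᵀP(A−BK) = [18.3294 -8.6028; -8.6028 5.6112]
tr(P') = 23.9407


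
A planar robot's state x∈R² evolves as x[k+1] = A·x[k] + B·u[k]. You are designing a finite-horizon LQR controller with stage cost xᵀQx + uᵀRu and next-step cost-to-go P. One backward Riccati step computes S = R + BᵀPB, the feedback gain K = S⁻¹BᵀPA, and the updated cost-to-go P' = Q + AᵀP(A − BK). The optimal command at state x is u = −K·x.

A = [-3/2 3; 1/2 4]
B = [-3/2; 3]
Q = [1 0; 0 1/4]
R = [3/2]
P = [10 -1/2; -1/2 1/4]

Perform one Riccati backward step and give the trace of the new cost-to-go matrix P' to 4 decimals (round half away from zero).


23.8796

BᵀP = [-16.5000 1.5000]
S = R + BᵀPB = [3/2] + [29.2500] = [30.7500]
BᵀPA = [25.5000 -43.5000]
K = S⁻¹·BᵀPA = [0.8293 -1.4146]
A−BK = [-0.2561 0.8780; -1.9878 8.2439]
AᵀP(A−BK) = [2.1662 -6.1768; -6.1768 20.4634]
P' = Q + AᵀP(A−BK) = [3.1662 -6.1768; -6.1768 20.7134]
tr(P') = 23.8796


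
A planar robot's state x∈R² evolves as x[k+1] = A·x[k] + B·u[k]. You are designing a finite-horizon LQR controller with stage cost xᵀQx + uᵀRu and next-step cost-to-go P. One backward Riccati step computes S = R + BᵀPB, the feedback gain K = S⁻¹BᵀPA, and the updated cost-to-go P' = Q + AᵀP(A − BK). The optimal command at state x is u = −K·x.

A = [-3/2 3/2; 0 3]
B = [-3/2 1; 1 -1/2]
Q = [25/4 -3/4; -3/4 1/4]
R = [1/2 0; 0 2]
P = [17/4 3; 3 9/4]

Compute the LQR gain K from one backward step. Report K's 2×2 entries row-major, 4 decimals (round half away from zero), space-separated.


BᵀP = [-3.3750 -2.2500; 2.7500 1.8750]
S = R + BᵀPB = [1/2 0; 0 2] + [2.8125 -2.2500; -2.2500 1.8125] = [3.3125 -2.2500; -2.2500 3.8125]
BᵀPA = [5.0625 -11.8125; -4.1250 9.7500]
K = S⁻¹·BᵀPA = [1.3242 -3.0527; -0.3005 0.7558]
A−BK = [0.7868 -3.8348; -1.4744 6.4306]
AᵀP(A−BK) = [1.6193 -4.4907; -4.4907 13.3838]
P' = Q + AᵀP(A−BK) = [7.8693 -5.2407; -5.2407 13.6338]
tr(P') = 21.5031

1.3242 -3.0527 -0.3005 0.7558


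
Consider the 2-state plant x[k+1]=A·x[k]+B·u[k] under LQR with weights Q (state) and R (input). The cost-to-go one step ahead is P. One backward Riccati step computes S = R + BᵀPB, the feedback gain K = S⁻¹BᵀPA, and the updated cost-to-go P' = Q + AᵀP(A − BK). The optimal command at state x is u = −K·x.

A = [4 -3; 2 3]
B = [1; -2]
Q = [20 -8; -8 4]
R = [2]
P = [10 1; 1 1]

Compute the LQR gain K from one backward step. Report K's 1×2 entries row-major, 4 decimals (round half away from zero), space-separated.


2.5000 -2.2500

BᵀP = [8.0000 -1.0000]
S = R + BᵀPB = [2] + [10.0000] = [12.0000]
BᵀPA = [30.0000 -27.0000]
K = S⁻¹·BᵀPA = [2.5000 -2.2500]
A−BK = [1.5000 -0.7500; 7.0000 -1.5000]
AᵀP(A−BK) = [105.0000 -40.5000; -40.5000 20.2500]
P' = Q + AᵀP(A−BK) = [125.0000 -48.5000; -48.5000 24.2500]
tr(P') = 149.2500


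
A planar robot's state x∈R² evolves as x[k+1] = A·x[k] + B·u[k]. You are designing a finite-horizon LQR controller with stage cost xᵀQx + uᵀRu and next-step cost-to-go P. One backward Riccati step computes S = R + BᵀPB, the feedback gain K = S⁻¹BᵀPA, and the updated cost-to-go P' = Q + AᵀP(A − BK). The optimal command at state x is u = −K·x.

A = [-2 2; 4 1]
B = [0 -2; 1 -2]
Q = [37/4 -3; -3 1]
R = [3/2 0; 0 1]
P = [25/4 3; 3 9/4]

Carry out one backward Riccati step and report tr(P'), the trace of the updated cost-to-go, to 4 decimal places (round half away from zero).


21.4459

BᵀP = [3.0000 2.2500; -18.5000 -10.5000]
S = R + BᵀPB = [3/2 0; 0 1] + [2.2500 -10.5000; -10.5000 58.0000] = [3.7500 -10.5000; -10.5000 59.0000]
BᵀPA = [3.0000 8.2500; -5.0000 -47.5000]
K = S⁻¹·BᵀPA = [1.1216 -0.1081; 0.1149 -0.8243]
A−BK = [-1.7703 0.3514; 3.1081 -0.5405]
AᵀP(A−BK) = [10.2095 -1.7973; -1.7973 0.9865]
P' = Q + AᵀP(A−BK) = [19.4595 -4.7973; -4.7973 1.9865]
tr(P') = 21.4459


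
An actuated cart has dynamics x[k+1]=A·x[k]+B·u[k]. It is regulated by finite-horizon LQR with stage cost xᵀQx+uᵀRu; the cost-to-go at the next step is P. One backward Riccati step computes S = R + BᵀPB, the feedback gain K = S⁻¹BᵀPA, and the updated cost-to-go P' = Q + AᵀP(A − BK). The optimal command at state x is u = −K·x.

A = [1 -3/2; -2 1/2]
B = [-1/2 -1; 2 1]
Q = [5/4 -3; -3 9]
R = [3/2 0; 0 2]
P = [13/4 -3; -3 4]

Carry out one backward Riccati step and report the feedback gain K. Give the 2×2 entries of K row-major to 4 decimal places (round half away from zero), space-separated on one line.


-0.7645 0.3403 -0.4694 0.4621

BᵀP = [-7.6250 9.5000; -6.2500 7.0000]
S = R + BᵀPB = [3/2 0; 0 2] + [22.8125 17.1250; 17.1250 13.2500] = [24.3125 17.1250; 17.1250 15.2500]
BᵀPA = [-26.6250 16.1875; -20.2500 12.8750]
K = S⁻¹·BᵀPA = [-0.7645 0.3403; -0.4694 0.4621]
A−BK = [0.1484 -0.8677; -0.0016 -0.6427]
AᵀP(A−BK) = [1.3903 -0.9565; -0.9565 1.3540]
P' = Q + AᵀP(A−BK) = [2.6403 -3.9565; -3.9565 10.3540]
tr(P') = 12.9944


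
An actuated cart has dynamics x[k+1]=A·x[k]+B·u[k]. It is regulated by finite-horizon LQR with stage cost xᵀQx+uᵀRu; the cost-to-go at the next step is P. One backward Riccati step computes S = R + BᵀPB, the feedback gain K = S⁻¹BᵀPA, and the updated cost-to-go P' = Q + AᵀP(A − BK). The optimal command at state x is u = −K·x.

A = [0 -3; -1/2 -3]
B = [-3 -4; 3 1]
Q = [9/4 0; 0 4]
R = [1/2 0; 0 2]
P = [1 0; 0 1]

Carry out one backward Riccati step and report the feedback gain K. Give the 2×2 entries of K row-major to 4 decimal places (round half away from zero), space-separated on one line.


-0.1660 -1.0672 0.1047 1.3162

BᵀP = [-3.0000 3.0000; -4.0000 1.0000]
S = R + BᵀPB = [1/2 0; 0 2] + [18.0000 15.0000; 15.0000 17.0000] = [18.5000 15.0000; 15.0000 19.0000]
BᵀPA = [-1.5000 0.0000; -0.5000 9.0000]
K = S⁻¹·BᵀPA = [-0.1660 -1.0672; 0.1047 1.3162]
A−BK = [-0.0791 -0.9368; -0.1067 -1.1146]
AᵀP(A−BK) = [0.0534 0.5573; 0.5573 6.1542]
P' = Q + AᵀP(A−BK) = [2.3034 0.5573; 0.5573 10.1542]
tr(P') = 12.4575


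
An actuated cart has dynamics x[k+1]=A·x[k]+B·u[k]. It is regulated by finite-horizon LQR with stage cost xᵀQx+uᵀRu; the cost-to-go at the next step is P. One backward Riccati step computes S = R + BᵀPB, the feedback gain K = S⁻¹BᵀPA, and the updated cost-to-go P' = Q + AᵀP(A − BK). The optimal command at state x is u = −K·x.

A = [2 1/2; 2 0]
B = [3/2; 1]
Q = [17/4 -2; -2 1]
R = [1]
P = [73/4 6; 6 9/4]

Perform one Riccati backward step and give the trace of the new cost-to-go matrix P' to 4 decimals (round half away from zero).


7.5110

BᵀP = [33.3750 11.2500]
S = R + BᵀPB = [1] + [61.3125] = [62.3125]
BᵀPA = [89.2500 16.6875]
K = S⁻¹·BᵀPA = [1.4323 0.2678]
A−BK = [-0.1484 0.0983; 0.5677 -0.2678]
AᵀP(A−BK) = [2.1675 0.3485; 0.3485 0.0935]
P' = Q + AᵀP(A−BK) = [6.4175 -1.6515; -1.6515 1.0935]
tr(P') = 7.5110


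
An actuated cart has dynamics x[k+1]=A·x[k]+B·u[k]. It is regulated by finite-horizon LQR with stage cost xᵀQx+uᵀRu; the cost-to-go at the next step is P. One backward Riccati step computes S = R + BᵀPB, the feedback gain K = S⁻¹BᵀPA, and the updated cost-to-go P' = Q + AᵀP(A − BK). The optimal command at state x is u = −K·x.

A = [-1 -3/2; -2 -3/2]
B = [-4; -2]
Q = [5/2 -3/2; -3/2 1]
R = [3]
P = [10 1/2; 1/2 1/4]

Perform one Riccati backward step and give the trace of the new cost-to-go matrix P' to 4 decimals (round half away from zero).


BᵀP = [-41.0000 -2.5000]
S = R + BᵀPB = [3] + [169.0000] = [172.0000]
BᵀPA = [46.0000 65.2500]
K = S⁻¹·BᵀPA = [0.2674 0.3794]
A−BK = [0.0698 0.0174; -1.4651 -0.7413]
AᵀP(A−BK) = [0.6977 0.5494; 0.5494 0.5592]
P' = Q + AᵀP(A−BK) = [3.1977 -0.9506; -0.9506 1.5592]
tr(P') = 4.7569

4.7569


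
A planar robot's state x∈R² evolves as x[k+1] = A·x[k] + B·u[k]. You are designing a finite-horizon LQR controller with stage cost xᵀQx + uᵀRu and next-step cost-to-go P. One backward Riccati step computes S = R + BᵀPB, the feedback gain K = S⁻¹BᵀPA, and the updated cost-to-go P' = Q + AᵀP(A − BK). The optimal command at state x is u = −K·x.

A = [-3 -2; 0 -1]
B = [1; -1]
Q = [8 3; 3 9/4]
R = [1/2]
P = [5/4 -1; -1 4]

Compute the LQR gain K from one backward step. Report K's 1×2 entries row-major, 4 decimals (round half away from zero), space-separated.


-0.8710 0.0645

BᵀP = [2.2500 -5.0000]
S = R + BᵀPB = [1/2] + [7.2500] = [7.7500]
BᵀPA = [-6.7500 0.5000]
K = S⁻¹·BᵀPA = [-0.8710 0.0645]
A−BK = [-2.1290 -2.0645; -0.8710 -0.9355]
AᵀP(A−BK) = [5.3710 4.9355; 4.9355 4.9677]
P' = Q + AᵀP(A−BK) = [13.3710 7.9355; 7.9355 7.2177]
tr(P') = 20.5887


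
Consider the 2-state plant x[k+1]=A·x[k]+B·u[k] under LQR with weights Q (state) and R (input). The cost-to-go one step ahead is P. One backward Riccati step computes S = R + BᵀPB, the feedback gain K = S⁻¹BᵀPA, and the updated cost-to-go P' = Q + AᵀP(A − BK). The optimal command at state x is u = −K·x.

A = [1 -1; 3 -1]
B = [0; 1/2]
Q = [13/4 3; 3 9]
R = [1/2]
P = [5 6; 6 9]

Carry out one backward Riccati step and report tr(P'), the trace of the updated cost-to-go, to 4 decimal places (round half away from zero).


BᵀP = [3.0000 4.5000]
S = R + BᵀPB = [1/2] + [2.2500] = [2.7500]
BᵀPA = [16.5000 -7.5000]
K = S⁻¹·BᵀPA = [6.0000 -2.7273]
A−BK = [1.0000 -1.0000; 0.0000 0.3636]
AᵀP(A−BK) = [23.0000 -11.0000; -11.0000 5.5455]
P' = Q + AᵀP(A−BK) = [26.2500 -8.0000; -8.0000 14.5455]
tr(P') = 40.7955

40.7955


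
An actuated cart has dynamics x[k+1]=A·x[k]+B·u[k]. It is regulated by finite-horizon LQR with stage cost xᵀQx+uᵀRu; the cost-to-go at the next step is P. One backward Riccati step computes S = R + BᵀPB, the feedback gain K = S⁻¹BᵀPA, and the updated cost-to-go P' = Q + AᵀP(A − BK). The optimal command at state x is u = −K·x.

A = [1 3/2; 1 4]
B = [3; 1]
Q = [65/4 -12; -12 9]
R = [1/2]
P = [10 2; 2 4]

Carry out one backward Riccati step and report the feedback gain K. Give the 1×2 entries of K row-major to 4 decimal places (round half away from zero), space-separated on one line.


0.3944 0.8263

BᵀP = [32.0000 10.0000]
S = R + BᵀPB = [1/2] + [106.0000] = [106.5000]
BᵀPA = [42.0000 88.0000]
K = S⁻¹·BᵀPA = [0.3944 0.8263]
A−BK = [-0.1831 -0.9789; 0.6056 3.1737]
AᵀP(A−BK) = [1.4366 7.2958; 7.2958 37.7864]
P' = Q + AᵀP(A−BK) = [17.6866 -4.7042; -4.7042 46.7864]
tr(P') = 64.4730


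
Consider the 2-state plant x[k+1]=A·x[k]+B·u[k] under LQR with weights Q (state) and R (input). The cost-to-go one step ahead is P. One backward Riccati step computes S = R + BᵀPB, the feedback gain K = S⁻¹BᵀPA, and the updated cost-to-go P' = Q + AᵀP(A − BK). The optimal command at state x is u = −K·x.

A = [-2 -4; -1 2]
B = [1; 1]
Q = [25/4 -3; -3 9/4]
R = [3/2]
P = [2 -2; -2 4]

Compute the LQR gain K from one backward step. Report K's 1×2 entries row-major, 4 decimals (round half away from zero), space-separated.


-0.5714 1.1429

BᵀP = [0.0000 2.0000]
S = R + BᵀPB = [3/2] + [2.0000] = [3.5000]
BᵀPA = [-2.0000 4.0000]
K = S⁻¹·BᵀPA = [-0.5714 1.1429]
A−BK = [-1.4286 -5.1429; -0.4286 0.8571]
AᵀP(A−BK) = [2.8571 10.2857; 10.2857 75.4286]
P' = Q + AᵀP(A−BK) = [9.1071 7.2857; 7.2857 77.6786]
tr(P') = 86.7857


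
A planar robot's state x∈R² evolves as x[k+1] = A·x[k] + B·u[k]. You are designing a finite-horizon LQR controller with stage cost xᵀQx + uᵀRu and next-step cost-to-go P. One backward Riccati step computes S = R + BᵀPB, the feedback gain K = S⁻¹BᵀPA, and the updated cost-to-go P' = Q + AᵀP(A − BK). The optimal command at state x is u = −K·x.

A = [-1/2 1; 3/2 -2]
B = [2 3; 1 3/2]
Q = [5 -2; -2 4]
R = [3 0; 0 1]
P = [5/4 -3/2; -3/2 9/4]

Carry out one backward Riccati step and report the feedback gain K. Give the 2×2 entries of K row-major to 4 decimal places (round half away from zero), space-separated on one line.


-0.1281 0.1970 -0.5764 0.8867

BᵀP = [1.0000 -0.7500; 1.5000 -1.1250]
S = R + BᵀPB = [3 0; 0 1] + [1.2500 1.8750; 1.8750 2.8125] = [4.2500 1.8750; 1.8750 3.8125]
BᵀPA = [-1.6250 2.5000; -2.4375 3.7500]
K = S⁻¹·BᵀPA = [-0.1281 0.1970; -0.5764 0.8867]
A−BK = [1.4852 -2.0542; 2.4926 -3.5271]
AᵀP(A−BK) = [6.0120 -8.6435; -8.6435 12.4323]
P' = Q + AᵀP(A−BK) = [11.0120 -10.6435; -10.6435 16.4323]
tr(P') = 27.4443


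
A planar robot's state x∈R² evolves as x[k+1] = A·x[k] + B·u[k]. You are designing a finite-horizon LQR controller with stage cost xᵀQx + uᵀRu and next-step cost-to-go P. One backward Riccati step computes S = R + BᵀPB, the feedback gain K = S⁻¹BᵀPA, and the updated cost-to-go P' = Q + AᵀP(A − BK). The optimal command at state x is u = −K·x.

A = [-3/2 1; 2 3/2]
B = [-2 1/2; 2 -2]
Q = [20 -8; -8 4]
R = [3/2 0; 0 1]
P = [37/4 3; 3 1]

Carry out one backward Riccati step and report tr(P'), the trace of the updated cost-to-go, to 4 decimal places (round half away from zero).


BᵀP = [-12.5000 -4.0000; -1.3750 -0.5000]
S = R + BᵀPB = [3/2 0; 0 1] + [17.0000 1.7500; 1.7500 0.3125] = [18.5000 1.7500; 1.7500 1.3125]
BᵀPA = [10.7500 -18.5000; 1.0625 -2.1250]
K = S⁻¹·BᵀPA = [0.5773 -0.9691; 0.0398 -0.3270]
A−BK = [-0.3652 -0.7747; 0.9249 2.7842]
AᵀP(A−BK) = [0.5641 -0.8601; -0.8601 1.8774]
P' = Q + AᵀP(A−BK) = [20.5641 -8.8601; -8.8601 5.8774]
tr(P') = 26.4415

26.4415


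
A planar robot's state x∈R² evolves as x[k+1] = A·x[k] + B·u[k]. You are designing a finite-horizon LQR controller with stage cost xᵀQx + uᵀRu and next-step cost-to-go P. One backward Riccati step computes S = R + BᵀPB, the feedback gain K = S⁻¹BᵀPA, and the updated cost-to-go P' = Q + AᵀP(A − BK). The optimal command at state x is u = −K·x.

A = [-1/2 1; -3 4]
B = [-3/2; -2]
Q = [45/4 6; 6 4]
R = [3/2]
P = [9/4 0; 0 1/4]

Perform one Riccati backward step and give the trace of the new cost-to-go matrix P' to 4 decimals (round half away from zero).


BᵀP = [-3.3750 -0.5000]
S = R + BᵀPB = [3/2] + [6.0625] = [7.5625]
BᵀPA = [3.1875 -5.3750]
K = S⁻¹·BᵀPA = [0.4215 -0.7107]
A−BK = [0.1322 -0.0661; -2.1570 2.5785]
AᵀP(A−BK) = [1.4690 -1.8595; -1.8595 2.4298]
P' = Q + AᵀP(A−BK) = [12.7190 4.1405; 4.1405 6.4298]
tr(P') = 19.1488

19.1488


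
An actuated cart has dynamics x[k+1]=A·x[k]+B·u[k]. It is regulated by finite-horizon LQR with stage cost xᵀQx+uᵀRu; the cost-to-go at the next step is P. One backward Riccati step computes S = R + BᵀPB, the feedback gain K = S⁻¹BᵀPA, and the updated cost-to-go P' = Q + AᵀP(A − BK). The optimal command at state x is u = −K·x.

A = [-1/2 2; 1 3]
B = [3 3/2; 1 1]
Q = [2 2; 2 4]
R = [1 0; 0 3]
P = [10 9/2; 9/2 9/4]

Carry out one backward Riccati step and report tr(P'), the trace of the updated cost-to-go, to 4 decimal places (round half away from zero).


BᵀP = [34.5000 15.7500; 19.5000 9.0000]
S = R + BᵀPB = [1 0; 0 3] + [119.2500 67.5000; 67.5000 38.2500] = [120.2500 67.5000; 67.5000 41.2500]
BᵀPA = [-1.5000 116.2500; -0.7500 66.0000]
K = S⁻¹·BᵀPA = [-0.0278 0.8422; 0.0274 0.2218]
A−BK = [-0.4575 -0.8594; 1.0005 1.9360]
AᵀP(A−BK) = [0.2288 0.4297; 0.4297 1.7016]
P' = Q + AᵀP(A−BK) = [2.2288 2.4297; 2.4297 5.7016]
tr(P') = 7.9304

7.9304


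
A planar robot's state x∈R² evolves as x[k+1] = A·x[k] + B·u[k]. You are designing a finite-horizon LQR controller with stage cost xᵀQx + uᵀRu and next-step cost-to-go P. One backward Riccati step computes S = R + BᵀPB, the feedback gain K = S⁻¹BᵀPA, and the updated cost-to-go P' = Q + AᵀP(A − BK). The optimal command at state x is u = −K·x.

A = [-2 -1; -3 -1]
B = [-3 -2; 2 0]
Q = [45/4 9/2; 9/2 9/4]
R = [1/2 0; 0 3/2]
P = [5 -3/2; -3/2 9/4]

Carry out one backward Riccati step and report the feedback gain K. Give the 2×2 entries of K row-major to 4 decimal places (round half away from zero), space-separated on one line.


-0.7707 -0.2226 1.8021 0.6984

BᵀP = [-18.0000 9.0000; -10.0000 3.0000]
S = R + BᵀPB = [1/2 0; 0 3/2] + [72.0000 36.0000; 36.0000 20.0000] = [72.5000 36.0000; 36.0000 21.5000]
BᵀPA = [9.0000 9.0000; 11.0000 7.0000]
K = S⁻¹·BᵀPA = [-0.7707 -0.2226; 1.8021 0.6984]
A−BK = [-0.7079 -0.2712; -1.4586 -0.5547]
AᵀP(A−BK) = [9.3632 3.5716; 3.5716 1.3651]
P' = Q + AᵀP(A−BK) = [20.6132 8.0716; 8.0716 3.6151]
tr(P') = 24.2284
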